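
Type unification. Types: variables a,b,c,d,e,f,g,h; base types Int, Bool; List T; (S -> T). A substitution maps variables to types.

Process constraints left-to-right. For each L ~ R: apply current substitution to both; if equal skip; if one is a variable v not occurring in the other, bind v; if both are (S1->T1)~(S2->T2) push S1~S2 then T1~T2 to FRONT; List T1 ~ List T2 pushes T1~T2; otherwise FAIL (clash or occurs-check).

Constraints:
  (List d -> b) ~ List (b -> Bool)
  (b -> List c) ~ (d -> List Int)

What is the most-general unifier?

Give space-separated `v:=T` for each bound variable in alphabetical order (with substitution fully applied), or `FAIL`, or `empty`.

Answer: FAIL

Derivation:
step 1: unify (List d -> b) ~ List (b -> Bool)  [subst: {-} | 1 pending]
  clash: (List d -> b) vs List (b -> Bool)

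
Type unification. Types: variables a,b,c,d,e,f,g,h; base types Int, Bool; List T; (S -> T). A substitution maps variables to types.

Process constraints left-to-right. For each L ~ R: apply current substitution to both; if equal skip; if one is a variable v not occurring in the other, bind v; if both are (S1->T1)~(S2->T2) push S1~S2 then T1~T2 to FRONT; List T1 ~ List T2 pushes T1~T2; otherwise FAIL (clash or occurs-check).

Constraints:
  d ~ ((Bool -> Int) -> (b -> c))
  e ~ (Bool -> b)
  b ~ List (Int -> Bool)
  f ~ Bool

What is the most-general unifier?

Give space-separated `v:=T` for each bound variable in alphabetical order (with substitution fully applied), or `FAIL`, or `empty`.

Answer: b:=List (Int -> Bool) d:=((Bool -> Int) -> (List (Int -> Bool) -> c)) e:=(Bool -> List (Int -> Bool)) f:=Bool

Derivation:
step 1: unify d ~ ((Bool -> Int) -> (b -> c))  [subst: {-} | 3 pending]
  bind d := ((Bool -> Int) -> (b -> c))
step 2: unify e ~ (Bool -> b)  [subst: {d:=((Bool -> Int) -> (b -> c))} | 2 pending]
  bind e := (Bool -> b)
step 3: unify b ~ List (Int -> Bool)  [subst: {d:=((Bool -> Int) -> (b -> c)), e:=(Bool -> b)} | 1 pending]
  bind b := List (Int -> Bool)
step 4: unify f ~ Bool  [subst: {d:=((Bool -> Int) -> (b -> c)), e:=(Bool -> b), b:=List (Int -> Bool)} | 0 pending]
  bind f := Bool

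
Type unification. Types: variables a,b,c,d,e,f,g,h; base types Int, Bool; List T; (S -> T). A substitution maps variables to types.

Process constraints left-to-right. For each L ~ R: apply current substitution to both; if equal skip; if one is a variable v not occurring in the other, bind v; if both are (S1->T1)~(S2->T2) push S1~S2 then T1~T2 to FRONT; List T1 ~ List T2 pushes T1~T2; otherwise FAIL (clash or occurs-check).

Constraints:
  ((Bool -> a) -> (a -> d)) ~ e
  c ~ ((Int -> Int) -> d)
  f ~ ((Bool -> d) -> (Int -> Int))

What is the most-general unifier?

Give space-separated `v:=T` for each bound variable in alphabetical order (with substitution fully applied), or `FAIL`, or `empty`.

Answer: c:=((Int -> Int) -> d) e:=((Bool -> a) -> (a -> d)) f:=((Bool -> d) -> (Int -> Int))

Derivation:
step 1: unify ((Bool -> a) -> (a -> d)) ~ e  [subst: {-} | 2 pending]
  bind e := ((Bool -> a) -> (a -> d))
step 2: unify c ~ ((Int -> Int) -> d)  [subst: {e:=((Bool -> a) -> (a -> d))} | 1 pending]
  bind c := ((Int -> Int) -> d)
step 3: unify f ~ ((Bool -> d) -> (Int -> Int))  [subst: {e:=((Bool -> a) -> (a -> d)), c:=((Int -> Int) -> d)} | 0 pending]
  bind f := ((Bool -> d) -> (Int -> Int))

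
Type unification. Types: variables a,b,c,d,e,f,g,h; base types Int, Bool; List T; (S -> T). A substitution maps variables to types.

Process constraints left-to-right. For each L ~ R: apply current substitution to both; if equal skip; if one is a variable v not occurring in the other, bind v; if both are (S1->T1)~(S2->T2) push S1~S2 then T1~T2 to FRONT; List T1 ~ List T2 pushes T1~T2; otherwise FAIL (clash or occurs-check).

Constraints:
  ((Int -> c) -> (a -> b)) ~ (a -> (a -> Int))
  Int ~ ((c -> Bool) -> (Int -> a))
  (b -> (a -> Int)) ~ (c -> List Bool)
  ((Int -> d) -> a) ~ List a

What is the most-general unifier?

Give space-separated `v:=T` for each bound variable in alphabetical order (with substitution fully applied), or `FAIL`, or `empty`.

step 1: unify ((Int -> c) -> (a -> b)) ~ (a -> (a -> Int))  [subst: {-} | 3 pending]
  -> decompose arrow: push (Int -> c)~a, (a -> b)~(a -> Int)
step 2: unify (Int -> c) ~ a  [subst: {-} | 4 pending]
  bind a := (Int -> c)
step 3: unify ((Int -> c) -> b) ~ ((Int -> c) -> Int)  [subst: {a:=(Int -> c)} | 3 pending]
  -> decompose arrow: push (Int -> c)~(Int -> c), b~Int
step 4: unify (Int -> c) ~ (Int -> c)  [subst: {a:=(Int -> c)} | 4 pending]
  -> identical, skip
step 5: unify b ~ Int  [subst: {a:=(Int -> c)} | 3 pending]
  bind b := Int
step 6: unify Int ~ ((c -> Bool) -> (Int -> (Int -> c)))  [subst: {a:=(Int -> c), b:=Int} | 2 pending]
  clash: Int vs ((c -> Bool) -> (Int -> (Int -> c)))

Answer: FAIL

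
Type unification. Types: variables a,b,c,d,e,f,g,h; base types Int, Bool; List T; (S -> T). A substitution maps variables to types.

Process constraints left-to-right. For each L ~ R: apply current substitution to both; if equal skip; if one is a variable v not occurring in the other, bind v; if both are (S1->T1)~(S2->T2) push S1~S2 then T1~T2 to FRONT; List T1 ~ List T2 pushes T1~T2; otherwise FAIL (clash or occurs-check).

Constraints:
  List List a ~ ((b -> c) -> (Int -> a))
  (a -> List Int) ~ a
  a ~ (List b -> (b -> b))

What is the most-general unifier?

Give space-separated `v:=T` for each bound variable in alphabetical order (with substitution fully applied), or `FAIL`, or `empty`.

step 1: unify List List a ~ ((b -> c) -> (Int -> a))  [subst: {-} | 2 pending]
  clash: List List a vs ((b -> c) -> (Int -> a))

Answer: FAIL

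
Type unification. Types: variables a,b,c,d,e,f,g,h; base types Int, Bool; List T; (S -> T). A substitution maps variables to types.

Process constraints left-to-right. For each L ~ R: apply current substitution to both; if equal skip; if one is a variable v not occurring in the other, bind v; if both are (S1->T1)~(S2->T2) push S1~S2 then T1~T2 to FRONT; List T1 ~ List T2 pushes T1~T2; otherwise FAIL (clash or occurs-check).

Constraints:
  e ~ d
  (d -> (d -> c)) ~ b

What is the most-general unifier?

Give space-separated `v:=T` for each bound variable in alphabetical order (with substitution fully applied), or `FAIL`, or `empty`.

step 1: unify e ~ d  [subst: {-} | 1 pending]
  bind e := d
step 2: unify (d -> (d -> c)) ~ b  [subst: {e:=d} | 0 pending]
  bind b := (d -> (d -> c))

Answer: b:=(d -> (d -> c)) e:=d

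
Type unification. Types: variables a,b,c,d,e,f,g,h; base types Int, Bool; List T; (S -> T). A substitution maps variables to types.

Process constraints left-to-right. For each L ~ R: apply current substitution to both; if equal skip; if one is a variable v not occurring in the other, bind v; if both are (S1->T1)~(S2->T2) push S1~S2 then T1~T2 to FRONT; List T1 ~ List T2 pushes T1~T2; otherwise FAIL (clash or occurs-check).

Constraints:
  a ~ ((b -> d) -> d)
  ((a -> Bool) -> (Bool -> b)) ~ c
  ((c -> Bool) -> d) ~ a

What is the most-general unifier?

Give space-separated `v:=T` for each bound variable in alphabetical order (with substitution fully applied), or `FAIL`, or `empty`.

step 1: unify a ~ ((b -> d) -> d)  [subst: {-} | 2 pending]
  bind a := ((b -> d) -> d)
step 2: unify ((((b -> d) -> d) -> Bool) -> (Bool -> b)) ~ c  [subst: {a:=((b -> d) -> d)} | 1 pending]
  bind c := ((((b -> d) -> d) -> Bool) -> (Bool -> b))
step 3: unify ((((((b -> d) -> d) -> Bool) -> (Bool -> b)) -> Bool) -> d) ~ ((b -> d) -> d)  [subst: {a:=((b -> d) -> d), c:=((((b -> d) -> d) -> Bool) -> (Bool -> b))} | 0 pending]
  -> decompose arrow: push (((((b -> d) -> d) -> Bool) -> (Bool -> b)) -> Bool)~(b -> d), d~d
step 4: unify (((((b -> d) -> d) -> Bool) -> (Bool -> b)) -> Bool) ~ (b -> d)  [subst: {a:=((b -> d) -> d), c:=((((b -> d) -> d) -> Bool) -> (Bool -> b))} | 1 pending]
  -> decompose arrow: push ((((b -> d) -> d) -> Bool) -> (Bool -> b))~b, Bool~d
step 5: unify ((((b -> d) -> d) -> Bool) -> (Bool -> b)) ~ b  [subst: {a:=((b -> d) -> d), c:=((((b -> d) -> d) -> Bool) -> (Bool -> b))} | 2 pending]
  occurs-check fail

Answer: FAIL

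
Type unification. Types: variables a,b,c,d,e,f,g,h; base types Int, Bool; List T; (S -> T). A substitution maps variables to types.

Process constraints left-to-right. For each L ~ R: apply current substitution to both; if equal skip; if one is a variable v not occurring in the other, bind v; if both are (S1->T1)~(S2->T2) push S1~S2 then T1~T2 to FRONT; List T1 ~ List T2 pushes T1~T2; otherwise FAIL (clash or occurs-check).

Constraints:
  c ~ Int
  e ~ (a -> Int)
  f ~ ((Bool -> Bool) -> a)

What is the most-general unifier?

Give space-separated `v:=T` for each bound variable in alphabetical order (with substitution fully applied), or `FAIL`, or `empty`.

step 1: unify c ~ Int  [subst: {-} | 2 pending]
  bind c := Int
step 2: unify e ~ (a -> Int)  [subst: {c:=Int} | 1 pending]
  bind e := (a -> Int)
step 3: unify f ~ ((Bool -> Bool) -> a)  [subst: {c:=Int, e:=(a -> Int)} | 0 pending]
  bind f := ((Bool -> Bool) -> a)

Answer: c:=Int e:=(a -> Int) f:=((Bool -> Bool) -> a)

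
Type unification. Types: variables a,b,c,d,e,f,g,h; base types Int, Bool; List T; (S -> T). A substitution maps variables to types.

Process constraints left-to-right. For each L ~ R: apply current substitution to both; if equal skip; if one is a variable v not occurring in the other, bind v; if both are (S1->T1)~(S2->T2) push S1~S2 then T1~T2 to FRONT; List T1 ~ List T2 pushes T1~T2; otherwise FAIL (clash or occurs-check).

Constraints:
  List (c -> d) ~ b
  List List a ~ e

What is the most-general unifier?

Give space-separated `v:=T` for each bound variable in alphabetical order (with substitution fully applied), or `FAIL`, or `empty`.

step 1: unify List (c -> d) ~ b  [subst: {-} | 1 pending]
  bind b := List (c -> d)
step 2: unify List List a ~ e  [subst: {b:=List (c -> d)} | 0 pending]
  bind e := List List a

Answer: b:=List (c -> d) e:=List List a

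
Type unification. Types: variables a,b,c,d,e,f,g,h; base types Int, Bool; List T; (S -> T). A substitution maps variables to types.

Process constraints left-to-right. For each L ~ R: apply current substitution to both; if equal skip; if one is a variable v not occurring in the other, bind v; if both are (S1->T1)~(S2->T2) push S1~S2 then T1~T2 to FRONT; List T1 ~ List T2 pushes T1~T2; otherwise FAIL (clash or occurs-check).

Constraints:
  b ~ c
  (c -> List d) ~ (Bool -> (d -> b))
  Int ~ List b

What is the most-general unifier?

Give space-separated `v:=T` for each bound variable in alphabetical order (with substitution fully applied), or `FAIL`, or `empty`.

step 1: unify b ~ c  [subst: {-} | 2 pending]
  bind b := c
step 2: unify (c -> List d) ~ (Bool -> (d -> c))  [subst: {b:=c} | 1 pending]
  -> decompose arrow: push c~Bool, List d~(d -> c)
step 3: unify c ~ Bool  [subst: {b:=c} | 2 pending]
  bind c := Bool
step 4: unify List d ~ (d -> Bool)  [subst: {b:=c, c:=Bool} | 1 pending]
  clash: List d vs (d -> Bool)

Answer: FAIL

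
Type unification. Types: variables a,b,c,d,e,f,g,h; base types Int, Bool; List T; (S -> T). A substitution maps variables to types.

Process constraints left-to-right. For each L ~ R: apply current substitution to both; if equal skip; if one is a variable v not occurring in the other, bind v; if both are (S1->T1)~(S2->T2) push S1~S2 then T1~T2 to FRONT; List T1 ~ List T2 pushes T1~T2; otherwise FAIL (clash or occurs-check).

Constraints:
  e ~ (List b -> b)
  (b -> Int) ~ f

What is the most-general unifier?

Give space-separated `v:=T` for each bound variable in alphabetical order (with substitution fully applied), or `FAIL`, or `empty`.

Answer: e:=(List b -> b) f:=(b -> Int)

Derivation:
step 1: unify e ~ (List b -> b)  [subst: {-} | 1 pending]
  bind e := (List b -> b)
step 2: unify (b -> Int) ~ f  [subst: {e:=(List b -> b)} | 0 pending]
  bind f := (b -> Int)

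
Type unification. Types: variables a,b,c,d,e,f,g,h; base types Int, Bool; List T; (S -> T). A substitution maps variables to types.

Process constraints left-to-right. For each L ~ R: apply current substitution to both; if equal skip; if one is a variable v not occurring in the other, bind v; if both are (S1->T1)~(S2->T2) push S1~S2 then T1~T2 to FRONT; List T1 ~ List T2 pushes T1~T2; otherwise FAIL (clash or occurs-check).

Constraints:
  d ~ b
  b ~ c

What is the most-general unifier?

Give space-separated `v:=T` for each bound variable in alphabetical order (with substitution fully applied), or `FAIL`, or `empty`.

step 1: unify d ~ b  [subst: {-} | 1 pending]
  bind d := b
step 2: unify b ~ c  [subst: {d:=b} | 0 pending]
  bind b := c

Answer: b:=c d:=c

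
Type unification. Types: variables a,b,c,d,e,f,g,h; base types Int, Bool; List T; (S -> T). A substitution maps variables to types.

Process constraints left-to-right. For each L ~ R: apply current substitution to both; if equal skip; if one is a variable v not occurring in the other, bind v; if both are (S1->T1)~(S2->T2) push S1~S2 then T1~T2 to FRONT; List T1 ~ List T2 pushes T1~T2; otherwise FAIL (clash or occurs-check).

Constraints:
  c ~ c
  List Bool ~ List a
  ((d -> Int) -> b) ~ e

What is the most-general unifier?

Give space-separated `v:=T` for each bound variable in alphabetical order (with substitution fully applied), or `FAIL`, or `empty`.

step 1: unify c ~ c  [subst: {-} | 2 pending]
  -> identical, skip
step 2: unify List Bool ~ List a  [subst: {-} | 1 pending]
  -> decompose List: push Bool~a
step 3: unify Bool ~ a  [subst: {-} | 1 pending]
  bind a := Bool
step 4: unify ((d -> Int) -> b) ~ e  [subst: {a:=Bool} | 0 pending]
  bind e := ((d -> Int) -> b)

Answer: a:=Bool e:=((d -> Int) -> b)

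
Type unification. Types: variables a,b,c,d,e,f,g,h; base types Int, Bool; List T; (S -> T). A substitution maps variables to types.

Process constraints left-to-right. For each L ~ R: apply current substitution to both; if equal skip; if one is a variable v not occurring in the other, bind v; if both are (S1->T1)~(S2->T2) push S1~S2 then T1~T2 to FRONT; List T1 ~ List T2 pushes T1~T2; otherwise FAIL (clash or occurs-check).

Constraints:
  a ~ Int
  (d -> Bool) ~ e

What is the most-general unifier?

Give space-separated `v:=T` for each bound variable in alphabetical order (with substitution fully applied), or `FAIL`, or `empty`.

Answer: a:=Int e:=(d -> Bool)

Derivation:
step 1: unify a ~ Int  [subst: {-} | 1 pending]
  bind a := Int
step 2: unify (d -> Bool) ~ e  [subst: {a:=Int} | 0 pending]
  bind e := (d -> Bool)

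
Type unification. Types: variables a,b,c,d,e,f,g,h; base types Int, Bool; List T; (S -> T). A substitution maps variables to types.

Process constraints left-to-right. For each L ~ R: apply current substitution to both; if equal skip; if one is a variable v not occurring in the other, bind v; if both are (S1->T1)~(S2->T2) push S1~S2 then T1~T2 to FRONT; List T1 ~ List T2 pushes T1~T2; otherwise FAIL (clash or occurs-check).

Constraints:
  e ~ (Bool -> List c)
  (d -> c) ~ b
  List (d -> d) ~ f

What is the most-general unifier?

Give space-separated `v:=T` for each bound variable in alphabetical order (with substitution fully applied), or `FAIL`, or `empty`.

step 1: unify e ~ (Bool -> List c)  [subst: {-} | 2 pending]
  bind e := (Bool -> List c)
step 2: unify (d -> c) ~ b  [subst: {e:=(Bool -> List c)} | 1 pending]
  bind b := (d -> c)
step 3: unify List (d -> d) ~ f  [subst: {e:=(Bool -> List c), b:=(d -> c)} | 0 pending]
  bind f := List (d -> d)

Answer: b:=(d -> c) e:=(Bool -> List c) f:=List (d -> d)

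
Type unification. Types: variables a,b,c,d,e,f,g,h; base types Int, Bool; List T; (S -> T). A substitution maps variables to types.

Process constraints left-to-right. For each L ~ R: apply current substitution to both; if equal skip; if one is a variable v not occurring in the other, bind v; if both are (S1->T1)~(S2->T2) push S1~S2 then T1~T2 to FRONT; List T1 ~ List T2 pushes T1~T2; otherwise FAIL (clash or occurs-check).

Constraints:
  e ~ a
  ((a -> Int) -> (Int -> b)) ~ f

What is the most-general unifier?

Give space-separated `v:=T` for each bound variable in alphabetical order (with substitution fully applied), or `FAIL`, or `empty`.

Answer: e:=a f:=((a -> Int) -> (Int -> b))

Derivation:
step 1: unify e ~ a  [subst: {-} | 1 pending]
  bind e := a
step 2: unify ((a -> Int) -> (Int -> b)) ~ f  [subst: {e:=a} | 0 pending]
  bind f := ((a -> Int) -> (Int -> b))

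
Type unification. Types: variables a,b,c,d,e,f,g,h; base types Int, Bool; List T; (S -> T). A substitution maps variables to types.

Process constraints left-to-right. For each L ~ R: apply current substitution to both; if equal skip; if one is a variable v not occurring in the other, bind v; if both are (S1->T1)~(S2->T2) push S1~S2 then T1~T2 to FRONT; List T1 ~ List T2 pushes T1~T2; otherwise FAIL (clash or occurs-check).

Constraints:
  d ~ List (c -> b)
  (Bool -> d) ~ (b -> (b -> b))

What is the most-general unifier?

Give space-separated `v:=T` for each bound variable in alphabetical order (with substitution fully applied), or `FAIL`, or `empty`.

step 1: unify d ~ List (c -> b)  [subst: {-} | 1 pending]
  bind d := List (c -> b)
step 2: unify (Bool -> List (c -> b)) ~ (b -> (b -> b))  [subst: {d:=List (c -> b)} | 0 pending]
  -> decompose arrow: push Bool~b, List (c -> b)~(b -> b)
step 3: unify Bool ~ b  [subst: {d:=List (c -> b)} | 1 pending]
  bind b := Bool
step 4: unify List (c -> Bool) ~ (Bool -> Bool)  [subst: {d:=List (c -> b), b:=Bool} | 0 pending]
  clash: List (c -> Bool) vs (Bool -> Bool)

Answer: FAIL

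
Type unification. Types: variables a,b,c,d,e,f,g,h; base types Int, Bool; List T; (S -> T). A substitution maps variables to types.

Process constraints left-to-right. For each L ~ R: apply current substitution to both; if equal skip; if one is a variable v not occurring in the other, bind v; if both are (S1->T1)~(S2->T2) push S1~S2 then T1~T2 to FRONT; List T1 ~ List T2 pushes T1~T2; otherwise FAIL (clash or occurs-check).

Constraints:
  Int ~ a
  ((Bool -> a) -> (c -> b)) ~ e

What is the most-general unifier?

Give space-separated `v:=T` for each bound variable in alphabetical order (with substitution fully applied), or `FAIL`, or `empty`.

Answer: a:=Int e:=((Bool -> Int) -> (c -> b))

Derivation:
step 1: unify Int ~ a  [subst: {-} | 1 pending]
  bind a := Int
step 2: unify ((Bool -> Int) -> (c -> b)) ~ e  [subst: {a:=Int} | 0 pending]
  bind e := ((Bool -> Int) -> (c -> b))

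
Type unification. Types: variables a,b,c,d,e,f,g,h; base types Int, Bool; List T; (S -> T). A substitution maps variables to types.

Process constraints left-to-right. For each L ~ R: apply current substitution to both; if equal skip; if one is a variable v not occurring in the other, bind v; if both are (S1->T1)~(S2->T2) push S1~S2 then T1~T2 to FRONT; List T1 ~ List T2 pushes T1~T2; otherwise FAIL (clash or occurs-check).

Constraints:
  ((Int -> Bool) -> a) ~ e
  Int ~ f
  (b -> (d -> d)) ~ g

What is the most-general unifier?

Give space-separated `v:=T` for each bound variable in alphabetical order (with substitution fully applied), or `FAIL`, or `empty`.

step 1: unify ((Int -> Bool) -> a) ~ e  [subst: {-} | 2 pending]
  bind e := ((Int -> Bool) -> a)
step 2: unify Int ~ f  [subst: {e:=((Int -> Bool) -> a)} | 1 pending]
  bind f := Int
step 3: unify (b -> (d -> d)) ~ g  [subst: {e:=((Int -> Bool) -> a), f:=Int} | 0 pending]
  bind g := (b -> (d -> d))

Answer: e:=((Int -> Bool) -> a) f:=Int g:=(b -> (d -> d))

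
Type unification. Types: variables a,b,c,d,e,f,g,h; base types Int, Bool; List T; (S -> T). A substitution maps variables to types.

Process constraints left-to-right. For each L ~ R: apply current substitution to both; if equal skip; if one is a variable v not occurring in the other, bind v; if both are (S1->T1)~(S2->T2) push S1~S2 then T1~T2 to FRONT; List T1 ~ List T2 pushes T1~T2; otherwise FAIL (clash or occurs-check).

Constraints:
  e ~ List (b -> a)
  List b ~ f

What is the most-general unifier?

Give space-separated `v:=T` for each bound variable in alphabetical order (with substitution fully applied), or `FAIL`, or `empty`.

Answer: e:=List (b -> a) f:=List b

Derivation:
step 1: unify e ~ List (b -> a)  [subst: {-} | 1 pending]
  bind e := List (b -> a)
step 2: unify List b ~ f  [subst: {e:=List (b -> a)} | 0 pending]
  bind f := List b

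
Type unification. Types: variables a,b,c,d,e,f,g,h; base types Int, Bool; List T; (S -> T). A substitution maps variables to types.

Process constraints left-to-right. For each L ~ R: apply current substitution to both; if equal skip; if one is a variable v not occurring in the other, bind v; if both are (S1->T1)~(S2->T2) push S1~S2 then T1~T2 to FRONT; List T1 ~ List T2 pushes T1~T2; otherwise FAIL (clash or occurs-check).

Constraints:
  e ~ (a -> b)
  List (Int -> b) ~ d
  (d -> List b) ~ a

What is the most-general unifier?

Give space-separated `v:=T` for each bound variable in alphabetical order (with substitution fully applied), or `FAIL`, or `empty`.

step 1: unify e ~ (a -> b)  [subst: {-} | 2 pending]
  bind e := (a -> b)
step 2: unify List (Int -> b) ~ d  [subst: {e:=(a -> b)} | 1 pending]
  bind d := List (Int -> b)
step 3: unify (List (Int -> b) -> List b) ~ a  [subst: {e:=(a -> b), d:=List (Int -> b)} | 0 pending]
  bind a := (List (Int -> b) -> List b)

Answer: a:=(List (Int -> b) -> List b) d:=List (Int -> b) e:=((List (Int -> b) -> List b) -> b)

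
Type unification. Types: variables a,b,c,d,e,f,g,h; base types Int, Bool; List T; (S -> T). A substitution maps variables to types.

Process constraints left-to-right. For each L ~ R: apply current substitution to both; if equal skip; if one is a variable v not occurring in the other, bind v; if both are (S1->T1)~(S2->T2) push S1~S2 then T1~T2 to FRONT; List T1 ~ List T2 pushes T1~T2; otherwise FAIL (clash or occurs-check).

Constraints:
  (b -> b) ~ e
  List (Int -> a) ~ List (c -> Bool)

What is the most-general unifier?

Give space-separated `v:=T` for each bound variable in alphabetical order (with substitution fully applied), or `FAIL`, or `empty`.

Answer: a:=Bool c:=Int e:=(b -> b)

Derivation:
step 1: unify (b -> b) ~ e  [subst: {-} | 1 pending]
  bind e := (b -> b)
step 2: unify List (Int -> a) ~ List (c -> Bool)  [subst: {e:=(b -> b)} | 0 pending]
  -> decompose List: push (Int -> a)~(c -> Bool)
step 3: unify (Int -> a) ~ (c -> Bool)  [subst: {e:=(b -> b)} | 0 pending]
  -> decompose arrow: push Int~c, a~Bool
step 4: unify Int ~ c  [subst: {e:=(b -> b)} | 1 pending]
  bind c := Int
step 5: unify a ~ Bool  [subst: {e:=(b -> b), c:=Int} | 0 pending]
  bind a := Bool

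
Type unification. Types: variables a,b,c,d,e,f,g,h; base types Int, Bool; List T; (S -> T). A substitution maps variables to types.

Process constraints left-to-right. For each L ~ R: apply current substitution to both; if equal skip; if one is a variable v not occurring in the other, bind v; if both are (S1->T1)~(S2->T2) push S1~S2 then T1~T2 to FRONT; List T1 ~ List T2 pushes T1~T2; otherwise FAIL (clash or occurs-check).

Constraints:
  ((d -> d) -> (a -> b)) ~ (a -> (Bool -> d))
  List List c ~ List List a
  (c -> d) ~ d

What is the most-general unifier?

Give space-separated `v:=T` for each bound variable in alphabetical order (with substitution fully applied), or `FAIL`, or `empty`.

step 1: unify ((d -> d) -> (a -> b)) ~ (a -> (Bool -> d))  [subst: {-} | 2 pending]
  -> decompose arrow: push (d -> d)~a, (a -> b)~(Bool -> d)
step 2: unify (d -> d) ~ a  [subst: {-} | 3 pending]
  bind a := (d -> d)
step 3: unify ((d -> d) -> b) ~ (Bool -> d)  [subst: {a:=(d -> d)} | 2 pending]
  -> decompose arrow: push (d -> d)~Bool, b~d
step 4: unify (d -> d) ~ Bool  [subst: {a:=(d -> d)} | 3 pending]
  clash: (d -> d) vs Bool

Answer: FAIL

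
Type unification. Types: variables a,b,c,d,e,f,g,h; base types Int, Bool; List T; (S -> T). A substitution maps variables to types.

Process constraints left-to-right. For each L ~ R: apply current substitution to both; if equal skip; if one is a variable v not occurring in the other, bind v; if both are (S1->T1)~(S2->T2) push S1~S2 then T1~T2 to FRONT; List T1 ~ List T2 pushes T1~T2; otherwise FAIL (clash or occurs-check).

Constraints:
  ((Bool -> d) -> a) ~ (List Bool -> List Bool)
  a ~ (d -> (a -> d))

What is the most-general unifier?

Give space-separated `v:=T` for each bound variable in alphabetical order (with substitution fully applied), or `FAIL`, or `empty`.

Answer: FAIL

Derivation:
step 1: unify ((Bool -> d) -> a) ~ (List Bool -> List Bool)  [subst: {-} | 1 pending]
  -> decompose arrow: push (Bool -> d)~List Bool, a~List Bool
step 2: unify (Bool -> d) ~ List Bool  [subst: {-} | 2 pending]
  clash: (Bool -> d) vs List Bool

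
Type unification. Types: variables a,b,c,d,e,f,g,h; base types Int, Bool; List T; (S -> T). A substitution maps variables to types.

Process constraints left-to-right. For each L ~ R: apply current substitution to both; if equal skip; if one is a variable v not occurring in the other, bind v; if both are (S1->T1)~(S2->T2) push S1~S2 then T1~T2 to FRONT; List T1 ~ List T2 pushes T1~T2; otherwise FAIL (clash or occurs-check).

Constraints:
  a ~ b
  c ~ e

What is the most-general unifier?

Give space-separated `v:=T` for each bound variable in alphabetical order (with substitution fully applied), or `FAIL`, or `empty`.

Answer: a:=b c:=e

Derivation:
step 1: unify a ~ b  [subst: {-} | 1 pending]
  bind a := b
step 2: unify c ~ e  [subst: {a:=b} | 0 pending]
  bind c := e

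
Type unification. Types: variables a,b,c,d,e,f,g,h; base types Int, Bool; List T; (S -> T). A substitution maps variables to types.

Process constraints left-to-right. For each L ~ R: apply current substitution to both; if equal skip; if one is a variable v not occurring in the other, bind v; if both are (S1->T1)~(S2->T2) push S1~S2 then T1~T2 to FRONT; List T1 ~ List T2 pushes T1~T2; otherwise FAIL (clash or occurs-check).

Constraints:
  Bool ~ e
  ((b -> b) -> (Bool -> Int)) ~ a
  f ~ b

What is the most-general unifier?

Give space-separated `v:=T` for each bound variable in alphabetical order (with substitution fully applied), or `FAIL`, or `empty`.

step 1: unify Bool ~ e  [subst: {-} | 2 pending]
  bind e := Bool
step 2: unify ((b -> b) -> (Bool -> Int)) ~ a  [subst: {e:=Bool} | 1 pending]
  bind a := ((b -> b) -> (Bool -> Int))
step 3: unify f ~ b  [subst: {e:=Bool, a:=((b -> b) -> (Bool -> Int))} | 0 pending]
  bind f := b

Answer: a:=((b -> b) -> (Bool -> Int)) e:=Bool f:=b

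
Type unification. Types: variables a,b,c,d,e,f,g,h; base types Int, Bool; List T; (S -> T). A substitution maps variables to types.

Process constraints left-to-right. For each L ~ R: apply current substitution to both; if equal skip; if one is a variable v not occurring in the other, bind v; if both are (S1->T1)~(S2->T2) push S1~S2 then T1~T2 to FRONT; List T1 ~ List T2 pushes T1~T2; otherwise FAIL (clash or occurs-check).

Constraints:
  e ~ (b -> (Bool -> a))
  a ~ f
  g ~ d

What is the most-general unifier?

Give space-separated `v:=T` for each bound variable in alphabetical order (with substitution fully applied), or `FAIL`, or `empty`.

step 1: unify e ~ (b -> (Bool -> a))  [subst: {-} | 2 pending]
  bind e := (b -> (Bool -> a))
step 2: unify a ~ f  [subst: {e:=(b -> (Bool -> a))} | 1 pending]
  bind a := f
step 3: unify g ~ d  [subst: {e:=(b -> (Bool -> a)), a:=f} | 0 pending]
  bind g := d

Answer: a:=f e:=(b -> (Bool -> f)) g:=d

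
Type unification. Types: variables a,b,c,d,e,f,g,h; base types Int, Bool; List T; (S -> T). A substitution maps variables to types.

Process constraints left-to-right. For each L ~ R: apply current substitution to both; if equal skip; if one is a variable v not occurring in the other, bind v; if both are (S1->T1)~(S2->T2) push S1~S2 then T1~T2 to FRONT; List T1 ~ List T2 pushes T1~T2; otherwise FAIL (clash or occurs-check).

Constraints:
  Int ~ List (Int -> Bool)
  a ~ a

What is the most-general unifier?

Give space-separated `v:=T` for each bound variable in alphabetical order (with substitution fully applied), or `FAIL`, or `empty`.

step 1: unify Int ~ List (Int -> Bool)  [subst: {-} | 1 pending]
  clash: Int vs List (Int -> Bool)

Answer: FAIL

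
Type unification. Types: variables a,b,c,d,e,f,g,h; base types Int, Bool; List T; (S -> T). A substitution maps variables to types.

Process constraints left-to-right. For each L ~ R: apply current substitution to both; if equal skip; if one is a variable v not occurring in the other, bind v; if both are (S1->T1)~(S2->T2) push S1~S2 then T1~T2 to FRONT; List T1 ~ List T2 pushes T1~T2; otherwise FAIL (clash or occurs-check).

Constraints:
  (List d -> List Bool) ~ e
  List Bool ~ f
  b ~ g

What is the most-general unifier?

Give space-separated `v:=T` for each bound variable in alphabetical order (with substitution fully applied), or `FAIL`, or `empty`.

step 1: unify (List d -> List Bool) ~ e  [subst: {-} | 2 pending]
  bind e := (List d -> List Bool)
step 2: unify List Bool ~ f  [subst: {e:=(List d -> List Bool)} | 1 pending]
  bind f := List Bool
step 3: unify b ~ g  [subst: {e:=(List d -> List Bool), f:=List Bool} | 0 pending]
  bind b := g

Answer: b:=g e:=(List d -> List Bool) f:=List Bool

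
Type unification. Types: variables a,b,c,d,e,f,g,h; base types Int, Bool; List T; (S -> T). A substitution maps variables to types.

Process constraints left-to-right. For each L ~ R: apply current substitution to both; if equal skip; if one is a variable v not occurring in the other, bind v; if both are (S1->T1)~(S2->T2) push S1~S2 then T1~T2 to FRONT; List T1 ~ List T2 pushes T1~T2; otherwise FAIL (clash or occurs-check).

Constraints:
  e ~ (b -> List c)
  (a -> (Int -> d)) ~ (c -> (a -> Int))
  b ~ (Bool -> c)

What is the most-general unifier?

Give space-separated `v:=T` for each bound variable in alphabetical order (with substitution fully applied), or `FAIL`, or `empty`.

step 1: unify e ~ (b -> List c)  [subst: {-} | 2 pending]
  bind e := (b -> List c)
step 2: unify (a -> (Int -> d)) ~ (c -> (a -> Int))  [subst: {e:=(b -> List c)} | 1 pending]
  -> decompose arrow: push a~c, (Int -> d)~(a -> Int)
step 3: unify a ~ c  [subst: {e:=(b -> List c)} | 2 pending]
  bind a := c
step 4: unify (Int -> d) ~ (c -> Int)  [subst: {e:=(b -> List c), a:=c} | 1 pending]
  -> decompose arrow: push Int~c, d~Int
step 5: unify Int ~ c  [subst: {e:=(b -> List c), a:=c} | 2 pending]
  bind c := Int
step 6: unify d ~ Int  [subst: {e:=(b -> List c), a:=c, c:=Int} | 1 pending]
  bind d := Int
step 7: unify b ~ (Bool -> Int)  [subst: {e:=(b -> List c), a:=c, c:=Int, d:=Int} | 0 pending]
  bind b := (Bool -> Int)

Answer: a:=Int b:=(Bool -> Int) c:=Int d:=Int e:=((Bool -> Int) -> List Int)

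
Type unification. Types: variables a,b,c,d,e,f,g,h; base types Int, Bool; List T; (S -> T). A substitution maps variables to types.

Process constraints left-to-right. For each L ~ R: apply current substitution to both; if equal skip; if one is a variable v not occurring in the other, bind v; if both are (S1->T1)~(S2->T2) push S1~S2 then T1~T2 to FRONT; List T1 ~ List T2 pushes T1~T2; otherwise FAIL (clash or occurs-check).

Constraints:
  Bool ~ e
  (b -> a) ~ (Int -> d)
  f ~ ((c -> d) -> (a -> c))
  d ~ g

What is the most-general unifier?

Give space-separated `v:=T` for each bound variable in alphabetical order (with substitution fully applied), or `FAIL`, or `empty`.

step 1: unify Bool ~ e  [subst: {-} | 3 pending]
  bind e := Bool
step 2: unify (b -> a) ~ (Int -> d)  [subst: {e:=Bool} | 2 pending]
  -> decompose arrow: push b~Int, a~d
step 3: unify b ~ Int  [subst: {e:=Bool} | 3 pending]
  bind b := Int
step 4: unify a ~ d  [subst: {e:=Bool, b:=Int} | 2 pending]
  bind a := d
step 5: unify f ~ ((c -> d) -> (d -> c))  [subst: {e:=Bool, b:=Int, a:=d} | 1 pending]
  bind f := ((c -> d) -> (d -> c))
step 6: unify d ~ g  [subst: {e:=Bool, b:=Int, a:=d, f:=((c -> d) -> (d -> c))} | 0 pending]
  bind d := g

Answer: a:=g b:=Int d:=g e:=Bool f:=((c -> g) -> (g -> c))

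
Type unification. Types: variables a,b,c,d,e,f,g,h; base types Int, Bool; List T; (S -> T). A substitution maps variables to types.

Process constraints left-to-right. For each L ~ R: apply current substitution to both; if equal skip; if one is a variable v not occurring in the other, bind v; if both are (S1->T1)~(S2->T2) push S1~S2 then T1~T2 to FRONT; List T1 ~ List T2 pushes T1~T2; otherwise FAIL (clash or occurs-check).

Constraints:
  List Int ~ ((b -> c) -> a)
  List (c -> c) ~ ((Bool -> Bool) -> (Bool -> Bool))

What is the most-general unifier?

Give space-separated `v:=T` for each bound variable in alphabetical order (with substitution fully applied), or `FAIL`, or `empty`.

Answer: FAIL

Derivation:
step 1: unify List Int ~ ((b -> c) -> a)  [subst: {-} | 1 pending]
  clash: List Int vs ((b -> c) -> a)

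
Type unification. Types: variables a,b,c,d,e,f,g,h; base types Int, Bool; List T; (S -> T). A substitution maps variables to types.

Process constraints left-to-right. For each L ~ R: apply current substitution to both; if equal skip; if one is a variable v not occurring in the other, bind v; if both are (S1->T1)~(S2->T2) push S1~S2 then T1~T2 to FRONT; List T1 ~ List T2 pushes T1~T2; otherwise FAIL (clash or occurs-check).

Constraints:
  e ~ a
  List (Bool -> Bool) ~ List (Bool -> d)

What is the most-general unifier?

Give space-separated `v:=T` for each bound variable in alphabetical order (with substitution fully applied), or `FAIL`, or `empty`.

step 1: unify e ~ a  [subst: {-} | 1 pending]
  bind e := a
step 2: unify List (Bool -> Bool) ~ List (Bool -> d)  [subst: {e:=a} | 0 pending]
  -> decompose List: push (Bool -> Bool)~(Bool -> d)
step 3: unify (Bool -> Bool) ~ (Bool -> d)  [subst: {e:=a} | 0 pending]
  -> decompose arrow: push Bool~Bool, Bool~d
step 4: unify Bool ~ Bool  [subst: {e:=a} | 1 pending]
  -> identical, skip
step 5: unify Bool ~ d  [subst: {e:=a} | 0 pending]
  bind d := Bool

Answer: d:=Bool e:=a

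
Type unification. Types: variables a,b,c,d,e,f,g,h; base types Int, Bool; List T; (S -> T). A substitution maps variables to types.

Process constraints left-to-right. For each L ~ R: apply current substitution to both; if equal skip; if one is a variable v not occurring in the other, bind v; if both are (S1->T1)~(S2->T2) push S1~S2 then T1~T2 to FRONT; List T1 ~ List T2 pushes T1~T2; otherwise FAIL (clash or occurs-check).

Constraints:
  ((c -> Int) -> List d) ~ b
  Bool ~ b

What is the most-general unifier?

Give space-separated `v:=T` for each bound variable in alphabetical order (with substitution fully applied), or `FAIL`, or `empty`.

Answer: FAIL

Derivation:
step 1: unify ((c -> Int) -> List d) ~ b  [subst: {-} | 1 pending]
  bind b := ((c -> Int) -> List d)
step 2: unify Bool ~ ((c -> Int) -> List d)  [subst: {b:=((c -> Int) -> List d)} | 0 pending]
  clash: Bool vs ((c -> Int) -> List d)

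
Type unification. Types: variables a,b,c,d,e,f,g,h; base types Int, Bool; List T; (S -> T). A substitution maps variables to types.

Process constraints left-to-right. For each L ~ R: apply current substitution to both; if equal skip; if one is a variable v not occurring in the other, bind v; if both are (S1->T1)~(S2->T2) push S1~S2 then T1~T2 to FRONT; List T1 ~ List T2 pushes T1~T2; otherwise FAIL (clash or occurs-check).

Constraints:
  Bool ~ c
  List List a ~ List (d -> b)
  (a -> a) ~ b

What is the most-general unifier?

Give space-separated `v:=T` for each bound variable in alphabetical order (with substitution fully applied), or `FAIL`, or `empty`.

step 1: unify Bool ~ c  [subst: {-} | 2 pending]
  bind c := Bool
step 2: unify List List a ~ List (d -> b)  [subst: {c:=Bool} | 1 pending]
  -> decompose List: push List a~(d -> b)
step 3: unify List a ~ (d -> b)  [subst: {c:=Bool} | 1 pending]
  clash: List a vs (d -> b)

Answer: FAIL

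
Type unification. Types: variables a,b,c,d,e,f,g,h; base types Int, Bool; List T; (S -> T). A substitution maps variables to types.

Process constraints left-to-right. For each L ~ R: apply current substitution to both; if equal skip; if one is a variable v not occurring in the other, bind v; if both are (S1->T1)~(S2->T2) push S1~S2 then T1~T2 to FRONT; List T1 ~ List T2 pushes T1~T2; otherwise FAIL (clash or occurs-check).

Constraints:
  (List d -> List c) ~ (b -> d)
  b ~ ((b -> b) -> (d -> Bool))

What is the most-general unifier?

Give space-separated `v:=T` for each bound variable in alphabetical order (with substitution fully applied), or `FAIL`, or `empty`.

step 1: unify (List d -> List c) ~ (b -> d)  [subst: {-} | 1 pending]
  -> decompose arrow: push List d~b, List c~d
step 2: unify List d ~ b  [subst: {-} | 2 pending]
  bind b := List d
step 3: unify List c ~ d  [subst: {b:=List d} | 1 pending]
  bind d := List c
step 4: unify List List c ~ ((List List c -> List List c) -> (List c -> Bool))  [subst: {b:=List d, d:=List c} | 0 pending]
  clash: List List c vs ((List List c -> List List c) -> (List c -> Bool))

Answer: FAIL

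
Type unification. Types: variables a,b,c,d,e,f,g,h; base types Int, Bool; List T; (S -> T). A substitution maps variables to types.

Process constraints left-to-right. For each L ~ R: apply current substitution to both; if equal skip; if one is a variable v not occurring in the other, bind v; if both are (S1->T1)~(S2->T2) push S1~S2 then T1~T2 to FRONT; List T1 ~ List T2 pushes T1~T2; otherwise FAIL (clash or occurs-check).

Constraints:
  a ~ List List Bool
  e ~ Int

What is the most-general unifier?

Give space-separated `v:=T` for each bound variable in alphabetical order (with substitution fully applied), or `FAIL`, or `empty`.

step 1: unify a ~ List List Bool  [subst: {-} | 1 pending]
  bind a := List List Bool
step 2: unify e ~ Int  [subst: {a:=List List Bool} | 0 pending]
  bind e := Int

Answer: a:=List List Bool e:=Int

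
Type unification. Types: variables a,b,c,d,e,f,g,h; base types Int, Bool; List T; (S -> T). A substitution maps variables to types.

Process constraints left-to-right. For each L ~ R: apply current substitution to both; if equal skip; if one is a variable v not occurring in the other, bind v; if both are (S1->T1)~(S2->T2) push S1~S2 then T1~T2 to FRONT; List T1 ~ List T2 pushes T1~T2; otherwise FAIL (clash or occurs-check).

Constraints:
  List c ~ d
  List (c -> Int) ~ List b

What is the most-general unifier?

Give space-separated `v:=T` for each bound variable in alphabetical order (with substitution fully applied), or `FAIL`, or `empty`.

step 1: unify List c ~ d  [subst: {-} | 1 pending]
  bind d := List c
step 2: unify List (c -> Int) ~ List b  [subst: {d:=List c} | 0 pending]
  -> decompose List: push (c -> Int)~b
step 3: unify (c -> Int) ~ b  [subst: {d:=List c} | 0 pending]
  bind b := (c -> Int)

Answer: b:=(c -> Int) d:=List c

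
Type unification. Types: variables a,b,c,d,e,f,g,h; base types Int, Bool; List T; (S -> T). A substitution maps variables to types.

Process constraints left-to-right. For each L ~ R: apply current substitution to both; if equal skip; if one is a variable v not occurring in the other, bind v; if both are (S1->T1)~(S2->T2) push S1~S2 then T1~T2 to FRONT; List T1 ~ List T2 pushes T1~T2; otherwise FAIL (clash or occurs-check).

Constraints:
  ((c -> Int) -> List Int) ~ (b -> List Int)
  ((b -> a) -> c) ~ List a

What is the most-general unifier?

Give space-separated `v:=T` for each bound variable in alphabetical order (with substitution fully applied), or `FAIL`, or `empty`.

step 1: unify ((c -> Int) -> List Int) ~ (b -> List Int)  [subst: {-} | 1 pending]
  -> decompose arrow: push (c -> Int)~b, List Int~List Int
step 2: unify (c -> Int) ~ b  [subst: {-} | 2 pending]
  bind b := (c -> Int)
step 3: unify List Int ~ List Int  [subst: {b:=(c -> Int)} | 1 pending]
  -> identical, skip
step 4: unify (((c -> Int) -> a) -> c) ~ List a  [subst: {b:=(c -> Int)} | 0 pending]
  clash: (((c -> Int) -> a) -> c) vs List a

Answer: FAIL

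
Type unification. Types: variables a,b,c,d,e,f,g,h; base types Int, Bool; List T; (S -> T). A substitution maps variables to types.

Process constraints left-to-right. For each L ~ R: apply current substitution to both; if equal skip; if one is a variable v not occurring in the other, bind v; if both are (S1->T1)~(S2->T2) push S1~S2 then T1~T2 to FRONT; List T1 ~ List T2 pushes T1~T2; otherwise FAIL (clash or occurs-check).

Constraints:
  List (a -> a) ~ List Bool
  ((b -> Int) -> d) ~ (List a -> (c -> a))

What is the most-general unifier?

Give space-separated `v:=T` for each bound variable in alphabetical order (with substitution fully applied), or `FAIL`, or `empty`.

Answer: FAIL

Derivation:
step 1: unify List (a -> a) ~ List Bool  [subst: {-} | 1 pending]
  -> decompose List: push (a -> a)~Bool
step 2: unify (a -> a) ~ Bool  [subst: {-} | 1 pending]
  clash: (a -> a) vs Bool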